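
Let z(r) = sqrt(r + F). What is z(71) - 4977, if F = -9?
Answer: -4977 + sqrt(62) ≈ -4969.1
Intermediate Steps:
z(r) = sqrt(-9 + r) (z(r) = sqrt(r - 9) = sqrt(-9 + r))
z(71) - 4977 = sqrt(-9 + 71) - 4977 = sqrt(62) - 4977 = -4977 + sqrt(62)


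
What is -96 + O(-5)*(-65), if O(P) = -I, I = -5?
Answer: -421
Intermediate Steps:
O(P) = 5 (O(P) = -1*(-5) = 5)
-96 + O(-5)*(-65) = -96 + 5*(-65) = -96 - 325 = -421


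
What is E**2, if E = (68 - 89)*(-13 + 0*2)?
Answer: 74529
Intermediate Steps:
E = 273 (E = -21*(-13 + 0) = -21*(-13) = 273)
E**2 = 273**2 = 74529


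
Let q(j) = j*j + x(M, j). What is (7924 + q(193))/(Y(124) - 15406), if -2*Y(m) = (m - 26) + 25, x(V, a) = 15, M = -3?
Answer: -90376/30935 ≈ -2.9215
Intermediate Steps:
Y(m) = ½ - m/2 (Y(m) = -((m - 26) + 25)/2 = -((-26 + m) + 25)/2 = -(-1 + m)/2 = ½ - m/2)
q(j) = 15 + j² (q(j) = j*j + 15 = j² + 15 = 15 + j²)
(7924 + q(193))/(Y(124) - 15406) = (7924 + (15 + 193²))/((½ - ½*124) - 15406) = (7924 + (15 + 37249))/((½ - 62) - 15406) = (7924 + 37264)/(-123/2 - 15406) = 45188/(-30935/2) = 45188*(-2/30935) = -90376/30935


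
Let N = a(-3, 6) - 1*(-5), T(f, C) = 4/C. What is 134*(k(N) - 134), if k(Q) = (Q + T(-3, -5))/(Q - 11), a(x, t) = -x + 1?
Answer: -92527/5 ≈ -18505.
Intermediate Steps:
a(x, t) = 1 - x
N = 9 (N = (1 - 1*(-3)) - 1*(-5) = (1 + 3) + 5 = 4 + 5 = 9)
k(Q) = (-4/5 + Q)/(-11 + Q) (k(Q) = (Q + 4/(-5))/(Q - 11) = (Q + 4*(-1/5))/(-11 + Q) = (Q - 4/5)/(-11 + Q) = (-4/5 + Q)/(-11 + Q))
134*(k(N) - 134) = 134*((-4/5 + 9)/(-11 + 9) - 134) = 134*((41/5)/(-2) - 134) = 134*(-1/2*41/5 - 134) = 134*(-41/10 - 134) = 134*(-1381/10) = -92527/5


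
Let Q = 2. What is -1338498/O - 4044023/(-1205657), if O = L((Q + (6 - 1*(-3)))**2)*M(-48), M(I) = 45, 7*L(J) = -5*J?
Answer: 1267387212053/3647112425 ≈ 347.50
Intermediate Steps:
L(J) = -5*J/7 (L(J) = (-5*J)/7 = -5*J/7)
O = -27225/7 (O = -5*(2 + (6 - 1*(-3)))**2/7*45 = -5*(2 + (6 + 3))**2/7*45 = -5*(2 + 9)**2/7*45 = -5/7*11**2*45 = -5/7*121*45 = -605/7*45 = -27225/7 ≈ -3889.3)
-1338498/O - 4044023/(-1205657) = -1338498/(-27225/7) - 4044023/(-1205657) = -1338498*(-7/27225) - 4044023*(-1/1205657) = 1041054/3025 + 4044023/1205657 = 1267387212053/3647112425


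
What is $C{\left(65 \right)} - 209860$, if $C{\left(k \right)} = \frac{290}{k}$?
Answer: $- \frac{2728122}{13} \approx -2.0986 \cdot 10^{5}$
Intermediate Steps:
$C{\left(65 \right)} - 209860 = \frac{290}{65} - 209860 = 290 \cdot \frac{1}{65} - 209860 = \frac{58}{13} - 209860 = - \frac{2728122}{13}$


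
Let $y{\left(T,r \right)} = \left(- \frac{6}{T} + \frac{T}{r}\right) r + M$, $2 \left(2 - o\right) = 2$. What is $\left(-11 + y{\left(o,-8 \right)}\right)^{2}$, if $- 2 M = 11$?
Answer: $\frac{4225}{4} \approx 1056.3$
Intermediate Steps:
$o = 1$ ($o = 2 - 1 = 1$)
$M = - \frac{11}{2}$ ($M = \left(- \frac{1}{2}\right) 11 = - \frac{11}{2} \approx -5.5$)
$y{\left(T,r \right)} = - \frac{11}{2} + r \left(- \frac{6}{T} + \frac{T}{r}\right)$ ($y{\left(T,r \right)} = \left(- \frac{6}{T} + \frac{T}{r}\right) r - \frac{11}{2} = r \left(- \frac{6}{T} + \frac{T}{r}\right) - \frac{11}{2} = - \frac{11}{2} + r \left(- \frac{6}{T} + \frac{T}{r}\right)$)
$\left(-11 + y{\left(o,-8 \right)}\right)^{2} = \left(-11 - \left(\frac{9}{2} - 48\right)\right)^{2} = \left(-11 + \left(- \frac{11}{2} + 1 + 48\right)\right)^{2} = \left(-11 + \frac{87}{2}\right)^{2} = \left(\frac{65}{2}\right)^{2} = \frac{4225}{4}$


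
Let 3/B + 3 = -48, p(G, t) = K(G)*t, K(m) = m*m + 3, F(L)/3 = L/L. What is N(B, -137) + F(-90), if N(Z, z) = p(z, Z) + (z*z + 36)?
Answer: 300964/17 ≈ 17704.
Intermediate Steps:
F(L) = 3 (F(L) = 3*(L/L) = 3*1 = 3)
K(m) = 3 + m**2 (K(m) = m**2 + 3 = 3 + m**2)
p(G, t) = t*(3 + G**2) (p(G, t) = (3 + G**2)*t = t*(3 + G**2))
B = -1/17 (B = 3/(-3 - 48) = 3/(-51) = 3*(-1/51) = -1/17 ≈ -0.058824)
N(Z, z) = 36 + z**2 + Z*(3 + z**2) (N(Z, z) = Z*(3 + z**2) + (z*z + 36) = Z*(3 + z**2) + (z**2 + 36) = Z*(3 + z**2) + (36 + z**2) = 36 + z**2 + Z*(3 + z**2))
N(B, -137) + F(-90) = (36 + (-137)**2 - (3 + (-137)**2)/17) + 3 = (36 + 18769 - (3 + 18769)/17) + 3 = (36 + 18769 - 1/17*18772) + 3 = (36 + 18769 - 18772/17) + 3 = 300913/17 + 3 = 300964/17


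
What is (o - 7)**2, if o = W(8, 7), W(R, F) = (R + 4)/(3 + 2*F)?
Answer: 11449/289 ≈ 39.616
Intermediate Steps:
W(R, F) = (4 + R)/(3 + 2*F)
o = 12/17 (o = (4 + 8)/(3 + 2*7) = 12/(3 + 14) = 12/17 ≈ 0.70588)
(o - 7)**2 = (12/17 - 7)**2 = (-107/17)**2 = 11449/289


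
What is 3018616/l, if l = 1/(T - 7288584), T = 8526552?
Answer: 3736950012288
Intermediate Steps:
l = 1/1237968 (l = 1/(8526552 - 7288584) = 1/1237968 ≈ 8.0777e-7)
3018616/l = 3018616/(1/1237968) = 3018616*1237968 = 3736950012288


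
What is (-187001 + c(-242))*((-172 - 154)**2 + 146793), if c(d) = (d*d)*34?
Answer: 456580763075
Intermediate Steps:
c(d) = 34*d**2 (c(d) = d**2*34 = 34*d**2)
(-187001 + c(-242))*((-172 - 154)**2 + 146793) = (-187001 + 34*(-242)**2)*((-172 - 154)**2 + 146793) = (-187001 + 34*58564)*((-326)**2 + 146793) = (-187001 + 1991176)*(106276 + 146793) = 1804175*253069 = 456580763075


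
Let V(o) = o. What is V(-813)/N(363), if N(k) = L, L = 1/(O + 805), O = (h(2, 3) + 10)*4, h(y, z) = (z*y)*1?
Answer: -706497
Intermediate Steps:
h(y, z) = y*z (h(y, z) = (y*z)*1 = y*z)
O = 64 (O = (2*3 + 10)*4 = (6 + 10)*4 = 16*4 = 64)
L = 1/869 (L = 1/(64 + 805) = 1/869 ≈ 0.0011507)
N(k) = 1/869
V(-813)/N(363) = -813/1/869 = -813*869 = -706497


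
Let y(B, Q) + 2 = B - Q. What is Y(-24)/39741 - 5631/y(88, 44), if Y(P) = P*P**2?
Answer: -24929131/185458 ≈ -134.42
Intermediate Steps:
Y(P) = P**3
y(B, Q) = -2 + B - Q (y(B, Q) = -2 + (B - Q) = -2 + B - Q)
Y(-24)/39741 - 5631/y(88, 44) = (-24)**3/39741 - 5631/(-2 + 88 - 1*44) = -13824*1/39741 - 5631/(-2 + 88 - 44) = -4608/13247 - 5631/42 = -4608/13247 - 5631*1/42 = -4608/13247 - 1877/14 = -24929131/185458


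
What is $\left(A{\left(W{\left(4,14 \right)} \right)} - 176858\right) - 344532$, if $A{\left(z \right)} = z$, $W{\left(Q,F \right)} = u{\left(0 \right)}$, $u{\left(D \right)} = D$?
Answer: $-521390$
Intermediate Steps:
$W{\left(Q,F \right)} = 0$
$\left(A{\left(W{\left(4,14 \right)} \right)} - 176858\right) - 344532 = \left(0 - 176858\right) - 344532 = -176858 - 344532 = -521390$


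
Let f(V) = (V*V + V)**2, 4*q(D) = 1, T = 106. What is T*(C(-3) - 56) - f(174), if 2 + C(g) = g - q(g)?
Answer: -1854417985/2 ≈ -9.2721e+8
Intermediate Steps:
q(D) = 1/4 (q(D) = (1/4)*1 = 1/4)
C(g) = -9/4 + g (C(g) = -2 + (g - 1*1/4) = -2 + (g - 1/4) = -2 + (-1/4 + g) = -9/4 + g)
f(V) = (V + V**2)**2 (f(V) = (V**2 + V)**2 = (V + V**2)**2)
T*(C(-3) - 56) - f(174) = 106*((-9/4 - 3) - 56) - 174**2*(1 + 174)**2 = 106*(-21/4 - 56) - 30276*175**2 = 106*(-245/4) - 30276*30625 = -12985/2 - 1*927202500 = -12985/2 - 927202500 = -1854417985/2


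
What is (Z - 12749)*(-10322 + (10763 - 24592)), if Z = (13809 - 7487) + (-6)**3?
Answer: 160435093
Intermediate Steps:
Z = 6106 (Z = 6322 - 216 = 6106)
(Z - 12749)*(-10322 + (10763 - 24592)) = (6106 - 12749)*(-10322 + (10763 - 24592)) = -6643*(-10322 - 13829) = -6643*(-24151) = 160435093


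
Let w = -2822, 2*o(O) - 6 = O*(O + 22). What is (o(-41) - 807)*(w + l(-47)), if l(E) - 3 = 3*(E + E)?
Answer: 2570729/2 ≈ 1.2854e+6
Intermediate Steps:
o(O) = 3 + O*(22 + O)/2 (o(O) = 3 + (O*(O + 22))/2 = 3 + (O*(22 + O))/2 = 3 + O*(22 + O)/2)
l(E) = 3 + 6*E (l(E) = 3 + 3*(E + E) = 3 + 3*(2*E) = 3 + 6*E)
(o(-41) - 807)*(w + l(-47)) = ((3 + (½)*(-41)² + 11*(-41)) - 807)*(-2822 + (3 + 6*(-47))) = ((3 + (½)*1681 - 451) - 807)*(-2822 + (3 - 282)) = ((3 + 1681/2 - 451) - 807)*(-2822 - 279) = (785/2 - 807)*(-3101) = -829/2*(-3101) = 2570729/2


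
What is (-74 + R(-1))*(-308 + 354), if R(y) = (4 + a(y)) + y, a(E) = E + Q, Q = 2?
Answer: -3220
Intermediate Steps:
a(E) = 2 + E (a(E) = E + 2 = 2 + E)
R(y) = 6 + 2*y (R(y) = (4 + (2 + y)) + y = (6 + y) + y = 6 + 2*y)
(-74 + R(-1))*(-308 + 354) = (-74 + (6 + 2*(-1)))*(-308 + 354) = (-74 + (6 - 2))*46 = (-74 + 4)*46 = -70*46 = -3220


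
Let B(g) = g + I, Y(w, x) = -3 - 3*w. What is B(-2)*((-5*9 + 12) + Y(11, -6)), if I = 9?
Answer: -483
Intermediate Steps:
B(g) = 9 + g (B(g) = g + 9 = 9 + g)
B(-2)*((-5*9 + 12) + Y(11, -6)) = (9 - 2)*((-5*9 + 12) + (-3 - 3*11)) = 7*((-45 + 12) + (-3 - 33)) = 7*(-33 - 36) = 7*(-69) = -483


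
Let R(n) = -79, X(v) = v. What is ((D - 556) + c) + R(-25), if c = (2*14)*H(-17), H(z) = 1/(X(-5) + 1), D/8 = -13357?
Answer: -107498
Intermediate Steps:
D = -106856 (D = 8*(-13357) = -106856)
H(z) = -¼ (H(z) = 1/(-5 + 1) = 1/(-4) = -¼)
c = -7 (c = (2*14)*(-¼) = 28*(-¼) = -7)
((D - 556) + c) + R(-25) = ((-106856 - 556) - 7) - 79 = (-107412 - 7) - 79 = -107419 - 79 = -107498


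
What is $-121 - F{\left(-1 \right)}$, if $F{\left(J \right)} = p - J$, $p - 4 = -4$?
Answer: $-122$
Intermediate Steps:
$p = 0$ ($p = 4 - 4 = 0$)
$F{\left(J \right)} = - J$ ($F{\left(J \right)} = 0 - J = - J$)
$-121 - F{\left(-1 \right)} = -121 - \left(-1\right) \left(-1\right) = -121 - 1 = -122$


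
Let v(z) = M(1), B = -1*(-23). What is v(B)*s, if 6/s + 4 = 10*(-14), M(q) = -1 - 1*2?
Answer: ⅛ ≈ 0.12500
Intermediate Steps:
B = 23
M(q) = -3 (M(q) = -1 - 2 = -3)
s = -1/24 (s = 6/(-4 + 10*(-14)) = 6/(-4 - 140) = 6/(-144) = 6*(-1/144) = -1/24 ≈ -0.041667)
v(z) = -3
v(B)*s = -3*(-1/24) = ⅛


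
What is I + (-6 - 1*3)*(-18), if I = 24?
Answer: 186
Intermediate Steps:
I + (-6 - 1*3)*(-18) = 24 + (-6 - 1*3)*(-18) = 24 + (-6 - 3)*(-18) = 24 - 9*(-18) = 24 + 162 = 186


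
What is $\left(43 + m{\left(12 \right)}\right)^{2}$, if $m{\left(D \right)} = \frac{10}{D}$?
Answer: $\frac{69169}{36} \approx 1921.4$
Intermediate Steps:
$\left(43 + m{\left(12 \right)}\right)^{2} = \left(43 + \frac{10}{12}\right)^{2} = \left(43 + 10 \cdot \frac{1}{12}\right)^{2} = \left(43 + \frac{5}{6}\right)^{2} = \left(\frac{263}{6}\right)^{2} = \frac{69169}{36}$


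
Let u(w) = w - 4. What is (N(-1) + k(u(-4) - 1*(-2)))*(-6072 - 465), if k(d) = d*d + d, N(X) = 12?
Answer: -274554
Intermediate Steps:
u(w) = -4 + w
k(d) = d + d**2 (k(d) = d**2 + d = d + d**2)
(N(-1) + k(u(-4) - 1*(-2)))*(-6072 - 465) = (12 + ((-4 - 4) - 1*(-2))*(1 + ((-4 - 4) - 1*(-2))))*(-6072 - 465) = (12 + (-8 + 2)*(1 + (-8 + 2)))*(-6537) = (12 - 6*(1 - 6))*(-6537) = (12 - 6*(-5))*(-6537) = (12 + 30)*(-6537) = 42*(-6537) = -274554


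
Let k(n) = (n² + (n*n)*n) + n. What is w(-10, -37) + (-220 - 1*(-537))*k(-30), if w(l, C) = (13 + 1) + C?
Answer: -8283233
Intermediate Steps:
k(n) = n + n² + n³ (k(n) = (n² + n²*n) + n = (n² + n³) + n = n + n² + n³)
w(l, C) = 14 + C
w(-10, -37) + (-220 - 1*(-537))*k(-30) = (14 - 37) + (-220 - 1*(-537))*(-30*(1 - 30 + (-30)²)) = -23 + (-220 + 537)*(-30*(1 - 30 + 900)) = -23 + 317*(-30*871) = -23 + 317*(-26130) = -23 - 8283210 = -8283233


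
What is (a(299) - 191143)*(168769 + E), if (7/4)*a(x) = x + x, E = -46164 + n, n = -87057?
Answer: -47478228732/7 ≈ -6.7826e+9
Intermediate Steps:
E = -133221 (E = -46164 - 87057 = -133221)
a(x) = 8*x/7 (a(x) = 4*(x + x)/7 = 4*(2*x)/7 = 8*x/7)
(a(299) - 191143)*(168769 + E) = ((8/7)*299 - 191143)*(168769 - 133221) = (2392/7 - 191143)*35548 = -1335609/7*35548 = -47478228732/7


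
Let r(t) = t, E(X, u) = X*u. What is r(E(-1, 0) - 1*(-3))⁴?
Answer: 81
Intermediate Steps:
r(E(-1, 0) - 1*(-3))⁴ = (-1*0 - 1*(-3))⁴ = (0 + 3)⁴ = 3⁴ = 81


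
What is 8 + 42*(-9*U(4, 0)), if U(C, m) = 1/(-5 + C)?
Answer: 386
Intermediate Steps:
8 + 42*(-9*U(4, 0)) = 8 + 42*(-9/(-5 + 4)) = 8 + 42*(-9/(-1)) = 8 + 42*(-9*(-1)) = 8 + 42*9 = 8 + 378 = 386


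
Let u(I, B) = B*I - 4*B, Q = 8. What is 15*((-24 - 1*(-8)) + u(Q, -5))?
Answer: -540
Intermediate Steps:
u(I, B) = -4*B + B*I
15*((-24 - 1*(-8)) + u(Q, -5)) = 15*((-24 - 1*(-8)) - 5*(-4 + 8)) = 15*((-24 + 8) - 5*4) = 15*(-16 - 20) = 15*(-36) = -540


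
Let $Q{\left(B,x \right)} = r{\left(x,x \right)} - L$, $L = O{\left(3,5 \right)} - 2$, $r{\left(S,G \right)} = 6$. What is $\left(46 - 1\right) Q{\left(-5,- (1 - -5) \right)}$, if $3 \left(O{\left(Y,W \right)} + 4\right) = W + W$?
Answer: $390$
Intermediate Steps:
$O{\left(Y,W \right)} = -4 + \frac{2 W}{3}$ ($O{\left(Y,W \right)} = -4 + \frac{W + W}{3} = -4 + \frac{2 W}{3}$)
$L = - \frac{8}{3}$ ($L = \left(-4 + \frac{2}{3} \cdot 5\right) - 2 = \left(-4 + \frac{10}{3}\right) - 2 = - \frac{2}{3} - 2 = - \frac{8}{3} \approx -2.6667$)
$Q{\left(B,x \right)} = \frac{26}{3}$ ($Q{\left(B,x \right)} = 6 - - \frac{8}{3} = 6 + \frac{8}{3} = \frac{26}{3}$)
$\left(46 - 1\right) Q{\left(-5,- (1 - -5) \right)} = \left(46 - 1\right) \frac{26}{3} = 45 \cdot \frac{26}{3} = 390$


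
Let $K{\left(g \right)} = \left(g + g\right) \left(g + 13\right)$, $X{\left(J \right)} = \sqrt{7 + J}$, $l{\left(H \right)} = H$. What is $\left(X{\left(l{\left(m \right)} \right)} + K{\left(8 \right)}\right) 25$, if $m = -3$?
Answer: $8450$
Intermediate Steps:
$K{\left(g \right)} = 2 g \left(13 + g\right)$
$\left(X{\left(l{\left(m \right)} \right)} + K{\left(8 \right)}\right) 25 = \left(\sqrt{7 - 3} + 2 \cdot 8 \left(13 + 8\right)\right) 25 = \left(\sqrt{4} + 2 \cdot 8 \cdot 21\right) 25 = \left(2 + 336\right) 25 = 338 \cdot 25 = 8450$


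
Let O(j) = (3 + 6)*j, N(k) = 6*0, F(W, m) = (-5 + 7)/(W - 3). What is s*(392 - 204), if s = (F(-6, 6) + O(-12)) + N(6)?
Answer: -183112/9 ≈ -20346.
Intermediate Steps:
F(W, m) = 2/(-3 + W)
N(k) = 0
O(j) = 9*j
s = -974/9 (s = (2/(-3 - 6) + 9*(-12)) + 0 = (2/(-9) - 108) + 0 = (2*(-⅑) - 108) + 0 = (-2/9 - 108) + 0 = -974/9 + 0 = -974/9 ≈ -108.22)
s*(392 - 204) = -974*(392 - 204)/9 = -974/9*188 = -183112/9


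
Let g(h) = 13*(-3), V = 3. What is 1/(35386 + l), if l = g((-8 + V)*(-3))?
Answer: 1/35347 ≈ 2.8291e-5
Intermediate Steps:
g(h) = -39
l = -39
1/(35386 + l) = 1/(35386 - 39) = 1/35347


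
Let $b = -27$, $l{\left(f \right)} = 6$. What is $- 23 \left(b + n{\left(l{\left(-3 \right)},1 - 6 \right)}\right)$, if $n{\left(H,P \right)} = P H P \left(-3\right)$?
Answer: $10971$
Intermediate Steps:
$n{\left(H,P \right)} = - 3 H P^{2}$ ($n{\left(H,P \right)} = H P \left(- 3 P\right) = - 3 H P^{2}$)
$- 23 \left(b + n{\left(l{\left(-3 \right)},1 - 6 \right)}\right) = - 23 \left(-27 - 18 \left(1 - 6\right)^{2}\right) = - 23 \left(-27 - 18 \left(-5\right)^{2}\right) = - 23 \left(-27 - 18 \cdot 25\right) = - 23 \left(-27 - 450\right) = \left(-23\right) \left(-477\right) = 10971$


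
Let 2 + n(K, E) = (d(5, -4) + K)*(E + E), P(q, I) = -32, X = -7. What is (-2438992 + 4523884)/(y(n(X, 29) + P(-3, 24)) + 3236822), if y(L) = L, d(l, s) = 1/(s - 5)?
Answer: 4691007/7281845 ≈ 0.64421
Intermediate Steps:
d(l, s) = 1/(-5 + s)
n(K, E) = -2 + 2*E*(-⅑ + K) (n(K, E) = -2 + (1/(-5 - 4) + K)*(E + E) = -2 + (1/(-9) + K)*(2*E) = -2 + (-⅑ + K)*(2*E) = -2 + 2*E*(-⅑ + K))
(-2438992 + 4523884)/(y(n(X, 29) + P(-3, 24)) + 3236822) = (-2438992 + 4523884)/(((-2 - 2/9*29 + 2*29*(-7)) - 32) + 3236822) = 2084892/(((-2 - 58/9 - 406) - 32) + 3236822) = 2084892/((-3730/9 - 32) + 3236822) = 2084892/(-4018/9 + 3236822) = 2084892/(29127380/9) = 2084892*(9/29127380) = 4691007/7281845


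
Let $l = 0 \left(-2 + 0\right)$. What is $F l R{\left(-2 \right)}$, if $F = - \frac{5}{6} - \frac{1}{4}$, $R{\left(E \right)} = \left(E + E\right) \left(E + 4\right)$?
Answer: $0$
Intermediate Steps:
$R{\left(E \right)} = 2 E \left(4 + E\right)$
$l = 0$ ($l = 0 \left(-2\right) = 0$)
$F = - \frac{13}{12}$ ($F = \left(-5\right) \frac{1}{6} - \frac{1}{4} = - \frac{5}{6} - \frac{1}{4} = - \frac{13}{12} \approx -1.0833$)
$F l R{\left(-2 \right)} = \left(- \frac{13}{12}\right) 0 \cdot 2 \left(-2\right) \left(4 - 2\right) = 0 \cdot 2 \left(-2\right) 2 = 0 \left(-8\right) = 0$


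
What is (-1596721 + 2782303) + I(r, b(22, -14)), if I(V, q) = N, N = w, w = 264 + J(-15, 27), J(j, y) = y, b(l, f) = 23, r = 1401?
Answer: 1185873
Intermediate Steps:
w = 291 (w = 264 + 27 = 291)
N = 291
I(V, q) = 291
(-1596721 + 2782303) + I(r, b(22, -14)) = (-1596721 + 2782303) + 291 = 1185582 + 291 = 1185873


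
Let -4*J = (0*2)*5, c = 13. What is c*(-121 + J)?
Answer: -1573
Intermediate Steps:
J = 0 (J = -0*2*5/4 = -0*5 = -1/4*0 = 0)
c*(-121 + J) = 13*(-121 + 0) = 13*(-121) = -1573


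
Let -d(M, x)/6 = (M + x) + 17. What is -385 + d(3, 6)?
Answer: -541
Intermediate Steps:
d(M, x) = -102 - 6*M - 6*x (d(M, x) = -6*((M + x) + 17) = -6*(17 + M + x) = -102 - 6*M - 6*x)
-385 + d(3, 6) = -385 + (-102 - 6*3 - 6*6) = -385 + (-102 - 18 - 36) = -385 - 156 = -541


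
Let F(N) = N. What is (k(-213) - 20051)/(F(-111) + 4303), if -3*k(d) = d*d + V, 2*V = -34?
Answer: -105505/12576 ≈ -8.3894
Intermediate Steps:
V = -17 (V = (½)*(-34) = -17)
k(d) = 17/3 - d²/3 (k(d) = -(d*d - 17)/3 = -(d² - 17)/3 = -(-17 + d²)/3 = 17/3 - d²/3)
(k(-213) - 20051)/(F(-111) + 4303) = ((17/3 - ⅓*(-213)²) - 20051)/(-111 + 4303) = ((17/3 - ⅓*45369) - 20051)/4192 = ((17/3 - 15123) - 20051)*(1/4192) = (-45352/3 - 20051)*(1/4192) = -105505/3*1/4192 = -105505/12576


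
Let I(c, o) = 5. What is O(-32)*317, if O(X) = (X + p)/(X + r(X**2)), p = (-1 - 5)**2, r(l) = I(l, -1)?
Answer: -1268/27 ≈ -46.963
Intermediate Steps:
r(l) = 5
p = 36 (p = (-6)**2 = 36)
O(X) = (36 + X)/(5 + X) (O(X) = (X + 36)/(X + 5) = (36 + X)/(5 + X))
O(-32)*317 = ((36 - 32)/(5 - 32))*317 = (4/(-27))*317 = -1/27*4*317 = -4/27*317 = -1268/27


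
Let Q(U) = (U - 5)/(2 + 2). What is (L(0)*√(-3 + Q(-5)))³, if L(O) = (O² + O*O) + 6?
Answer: -594*I*√22 ≈ -2786.1*I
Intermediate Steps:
L(O) = 6 + 2*O² (L(O) = (O² + O²) + 6 = 2*O² + 6 = 6 + 2*O²)
Q(U) = -5/4 + U/4 (Q(U) = (-5 + U)/4 = (-5 + U)*(¼) = -5/4 + U/4)
(L(0)*√(-3 + Q(-5)))³ = ((6 + 2*0²)*√(-3 + (-5/4 + (¼)*(-5))))³ = ((6 + 2*0)*√(-3 + (-5/4 - 5/4)))³ = ((6 + 0)*√(-3 - 5/2))³ = (6*√(-11/2))³ = (6*(I*√22/2))³ = (3*I*√22)³ = -594*I*√22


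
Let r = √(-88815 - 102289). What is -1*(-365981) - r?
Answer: 365981 - 8*I*√2986 ≈ 3.6598e+5 - 437.15*I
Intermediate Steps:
r = 8*I*√2986 (r = √(-191104) = 8*I*√2986 ≈ 437.15*I)
-1*(-365981) - r = -1*(-365981) - 8*I*√2986 = 365981 - 8*I*√2986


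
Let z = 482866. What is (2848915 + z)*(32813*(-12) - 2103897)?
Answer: -8321632809993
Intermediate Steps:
(2848915 + z)*(32813*(-12) - 2103897) = (2848915 + 482866)*(32813*(-12) - 2103897) = 3331781*(-393756 - 2103897) = 3331781*(-2497653) = -8321632809993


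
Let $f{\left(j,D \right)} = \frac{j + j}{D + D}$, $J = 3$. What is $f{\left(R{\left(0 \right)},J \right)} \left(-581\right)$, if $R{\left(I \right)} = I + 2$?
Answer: $- \frac{1162}{3} \approx -387.33$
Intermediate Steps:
$R{\left(I \right)} = 2 + I$
$f{\left(j,D \right)} = \frac{j}{D}$ ($f{\left(j,D \right)} = \frac{2 j}{2 D} = 2 j \frac{1}{2 D} = \frac{j}{D}$)
$f{\left(R{\left(0 \right)},J \right)} \left(-581\right) = \frac{2 + 0}{3} \left(-581\right) = 2 \cdot \frac{1}{3} \left(-581\right) = \frac{2}{3} \left(-581\right) = - \frac{1162}{3}$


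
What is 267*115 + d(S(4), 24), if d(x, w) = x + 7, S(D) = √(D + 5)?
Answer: 30715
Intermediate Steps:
S(D) = √(5 + D)
d(x, w) = 7 + x
267*115 + d(S(4), 24) = 267*115 + (7 + √(5 + 4)) = 30705 + (7 + √9) = 30705 + (7 + 3) = 30705 + 10 = 30715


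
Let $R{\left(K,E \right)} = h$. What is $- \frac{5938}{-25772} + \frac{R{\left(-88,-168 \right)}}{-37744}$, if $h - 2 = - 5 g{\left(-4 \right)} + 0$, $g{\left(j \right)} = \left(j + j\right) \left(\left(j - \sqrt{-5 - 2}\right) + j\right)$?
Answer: $\frac{29039921}{121592296} + \frac{5 i \sqrt{7}}{4718} \approx 0.23883 + 0.0028039 i$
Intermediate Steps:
$g{\left(j \right)} = 2 j \left(2 j - i \sqrt{7}\right)$ ($g{\left(j \right)} = 2 j \left(\left(j - \sqrt{-7}\right) + j\right) = 2 j \left(\left(j - i \sqrt{7}\right) + j\right) = 2 j \left(2 j - i \sqrt{7}\right)$)
$h = -318 - 40 i \sqrt{7}$ ($h = 2 + \left(- 5 \cdot 2 \left(-4\right) \left(2 \left(-4\right) - i \sqrt{7}\right) + 0\right) = 2 + \left(- 5 \cdot 2 \left(-4\right) \left(-8 - i \sqrt{7}\right) + 0\right) = 2 - 5 \left(64 + 8 i \sqrt{7}\right) = 2 - \left(320 + 40 i \sqrt{7}\right) = -318 - 40 i \sqrt{7} \approx -318.0 - 105.83 i$)
$R{\left(K,E \right)} = -318 - 40 i \sqrt{7}$
$- \frac{5938}{-25772} + \frac{R{\left(-88,-168 \right)}}{-37744} = - \frac{5938}{-25772} + \frac{-318 - 40 i \sqrt{7}}{-37744} = \left(-5938\right) \left(- \frac{1}{25772}\right) + \left(-318 - 40 i \sqrt{7}\right) \left(- \frac{1}{37744}\right) = \frac{2969}{12886} + \left(\frac{159}{18872} + \frac{5 i \sqrt{7}}{4718}\right) = \frac{29039921}{121592296} + \frac{5 i \sqrt{7}}{4718}$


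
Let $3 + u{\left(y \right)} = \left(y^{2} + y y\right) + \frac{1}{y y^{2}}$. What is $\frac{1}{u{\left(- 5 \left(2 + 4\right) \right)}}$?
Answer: $\frac{27000}{48518999} \approx 0.00055648$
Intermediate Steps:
$u{\left(y \right)} = -3 + \frac{1}{y^{3}} + 2 y^{2}$ ($u{\left(y \right)} = -3 + \left(\left(y^{2} + y y\right) + \frac{1}{y y^{2}}\right) = -3 + \left(\left(y^{2} + y^{2}\right) + \frac{1}{y^{3}}\right) = -3 + \left(2 y^{2} + \frac{1}{y^{3}}\right) = -3 + \left(\frac{1}{y^{3}} + 2 y^{2}\right) = -3 + \frac{1}{y^{3}} + 2 y^{2}$)
$\frac{1}{u{\left(- 5 \left(2 + 4\right) \right)}} = \frac{1}{-3 + \frac{1}{\left(-125\right) \left(2 + 4\right)^{3}} + 2 \left(- 5 \left(2 + 4\right)\right)^{2}} = \frac{1}{-3 + \frac{1}{-27000} + 2 \left(\left(-5\right) 6\right)^{2}} = \frac{1}{-3 + \frac{1}{-27000} + 2 \left(-30\right)^{2}} = \frac{1}{-3 - \frac{1}{27000} + 2 \cdot 900} = \frac{1}{-3 - \frac{1}{27000} + 1800} = \frac{1}{\frac{48518999}{27000}} = \frac{27000}{48518999}$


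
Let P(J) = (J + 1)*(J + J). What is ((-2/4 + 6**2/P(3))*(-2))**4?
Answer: 16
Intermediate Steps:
P(J) = 2*J*(1 + J) (P(J) = (1 + J)*(2*J) = 2*J*(1 + J))
((-2/4 + 6**2/P(3))*(-2))**4 = ((-2/4 + 6**2/((2*3*(1 + 3))))*(-2))**4 = ((-2*1/4 + 36/((2*3*4)))*(-2))**4 = ((-1/2 + 36/24)*(-2))**4 = ((-1/2 + 36*(1/24))*(-2))**4 = ((-1/2 + 3/2)*(-2))**4 = (1*(-2))**4 = (-2)**4 = 16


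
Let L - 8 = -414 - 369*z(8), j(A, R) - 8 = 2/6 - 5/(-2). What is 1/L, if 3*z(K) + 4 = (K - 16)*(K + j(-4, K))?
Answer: 1/18618 ≈ 5.3711e-5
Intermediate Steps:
j(A, R) = 65/6 (j(A, R) = 8 + (2/6 - 5/(-2)) = 8 + (2*(⅙) - 5*(-½)) = 8 + (⅓ + 5/2) = 8 + 17/6 = 65/6)
z(K) = -4/3 + (-16 + K)*(65/6 + K)/3 (z(K) = -4/3 + ((K - 16)*(K + 65/6))/3 = -4/3 + ((-16 + K)*(65/6 + K))/3 = -4/3 + (-16 + K)*(65/6 + K)/3)
L = 18618 (L = 8 + (-414 - 369*(-532/9 - 31/18*8 + (⅓)*8²)) = 8 + (-414 - 369*(-532/9 - 124/9 + (⅓)*64)) = 8 + (-414 - 369*(-532/9 - 124/9 + 64/3)) = 8 + (-414 - 369*(-464/9)) = 8 + (-414 + 19024) = 8 + 18610 = 18618)
1/L = 1/18618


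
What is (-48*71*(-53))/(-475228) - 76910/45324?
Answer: -5592048457/2692404234 ≈ -2.0770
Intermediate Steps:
(-48*71*(-53))/(-475228) - 76910/45324 = -3408*(-53)*(-1/475228) - 76910*1/45324 = 180624*(-1/475228) - 38455/22662 = -45156/118807 - 38455/22662 = -5592048457/2692404234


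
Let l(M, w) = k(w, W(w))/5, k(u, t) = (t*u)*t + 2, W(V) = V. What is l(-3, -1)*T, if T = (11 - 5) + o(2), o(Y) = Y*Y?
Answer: 2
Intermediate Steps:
o(Y) = Y**2
k(u, t) = 2 + u*t**2 (k(u, t) = u*t**2 + 2 = 2 + u*t**2)
l(M, w) = 2/5 + w**3/5 (l(M, w) = (2 + w*w**2)/5 = (2 + w**3)*(1/5) = 2/5 + w**3/5)
T = 10 (T = (11 - 5) + 2**2 = 6 + 4 = 10)
l(-3, -1)*T = (2/5 + (1/5)*(-1)**3)*10 = (2/5 + (1/5)*(-1))*10 = (2/5 - 1/5)*10 = (1/5)*10 = 2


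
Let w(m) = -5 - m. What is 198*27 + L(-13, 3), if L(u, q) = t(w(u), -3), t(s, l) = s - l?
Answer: 5357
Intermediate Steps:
L(u, q) = -2 - u (L(u, q) = (-5 - u) - 1*(-3) = (-5 - u) + 3 = -2 - u)
198*27 + L(-13, 3) = 198*27 + (-2 - 1*(-13)) = 5346 + (-2 + 13) = 5346 + 11 = 5357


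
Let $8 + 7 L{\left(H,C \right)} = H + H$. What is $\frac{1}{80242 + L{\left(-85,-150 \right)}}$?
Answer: $\frac{7}{561516} \approx 1.2466 \cdot 10^{-5}$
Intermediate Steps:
$L{\left(H,C \right)} = - \frac{8}{7} + \frac{2 H}{7}$ ($L{\left(H,C \right)} = - \frac{8}{7} + \frac{H + H}{7} = - \frac{8}{7} + \frac{2 H}{7}$)
$\frac{1}{80242 + L{\left(-85,-150 \right)}} = \frac{1}{80242 + \left(- \frac{8}{7} + \frac{2}{7} \left(-85\right)\right)} = \frac{1}{80242 - \frac{178}{7}} = \frac{1}{\frac{561516}{7}} = \frac{7}{561516}$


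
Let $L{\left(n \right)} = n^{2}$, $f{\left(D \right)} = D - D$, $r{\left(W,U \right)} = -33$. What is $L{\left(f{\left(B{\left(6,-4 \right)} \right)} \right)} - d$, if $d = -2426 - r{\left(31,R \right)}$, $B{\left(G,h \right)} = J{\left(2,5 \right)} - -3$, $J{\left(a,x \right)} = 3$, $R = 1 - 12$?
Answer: $2393$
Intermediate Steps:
$R = -11$ ($R = 1 - 12 = -11$)
$B{\left(G,h \right)} = 6$ ($B{\left(G,h \right)} = 3 - -3 = 3 + 3 = 6$)
$f{\left(D \right)} = 0$
$d = -2393$ ($d = -2426 - -33 = -2426 + 33 = -2393$)
$L{\left(f{\left(B{\left(6,-4 \right)} \right)} \right)} - d = 0^{2} - -2393 = 0 + 2393 = 2393$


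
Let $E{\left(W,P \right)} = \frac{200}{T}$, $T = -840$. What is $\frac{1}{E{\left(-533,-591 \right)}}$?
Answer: $- \frac{21}{5} \approx -4.2$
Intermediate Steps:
$E{\left(W,P \right)} = - \frac{5}{21}$ ($E{\left(W,P \right)} = \frac{200}{-840} = 200 \left(- \frac{1}{840}\right) = - \frac{5}{21}$)
$\frac{1}{E{\left(-533,-591 \right)}} = \frac{1}{- \frac{5}{21}} = - \frac{21}{5}$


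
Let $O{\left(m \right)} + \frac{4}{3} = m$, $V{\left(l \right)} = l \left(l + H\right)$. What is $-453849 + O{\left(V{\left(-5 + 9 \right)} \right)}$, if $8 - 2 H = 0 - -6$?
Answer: $- \frac{1361491}{3} \approx -4.5383 \cdot 10^{5}$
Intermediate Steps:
$H = 1$ ($H = 4 - \frac{0 - -6}{2} = 4 - \frac{0 + 6}{2} = 4 - 3 = 1$)
$V{\left(l \right)} = l \left(1 + l\right)$ ($V{\left(l \right)} = l \left(l + 1\right) = l \left(1 + l\right)$)
$O{\left(m \right)} = - \frac{4}{3} + m$
$-453849 + O{\left(V{\left(-5 + 9 \right)} \right)} = -453849 - \left(\frac{4}{3} - \left(-5 + 9\right) \left(1 + \left(-5 + 9\right)\right)\right) = -453849 - \left(\frac{4}{3} - 4 \left(1 + 4\right)\right) = -453849 + \left(- \frac{4}{3} + 4 \cdot 5\right) = -453849 + \left(- \frac{4}{3} + 20\right) = -453849 + \frac{56}{3} = - \frac{1361491}{3}$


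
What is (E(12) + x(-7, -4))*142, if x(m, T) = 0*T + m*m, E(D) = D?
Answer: 8662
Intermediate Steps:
x(m, T) = m**2 (x(m, T) = 0 + m**2 = m**2)
(E(12) + x(-7, -4))*142 = (12 + (-7)**2)*142 = (12 + 49)*142 = 61*142 = 8662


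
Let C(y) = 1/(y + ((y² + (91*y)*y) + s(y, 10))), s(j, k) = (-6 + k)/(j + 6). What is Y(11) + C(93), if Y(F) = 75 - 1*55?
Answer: 1575686159/78784303 ≈ 20.000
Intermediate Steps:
s(j, k) = (-6 + k)/(6 + j)
C(y) = 1/(y + 4/(6 + y) + 92*y²) (C(y) = 1/(y + ((y² + (91*y)*y) + (-6 + 10)/(6 + y))) = 1/(y + ((y² + 91*y²) + 4/(6 + y))) = 1/(y + (92*y² + 4/(6 + y))) = 1/(y + (4/(6 + y) + 92*y²)) = 1/(y + 4/(6 + y) + 92*y²))
Y(F) = 20 (Y(F) = 75 - 55 = 20)
Y(11) + C(93) = 20 + (6 + 93)/(4 + 93*(1 + 92*93)*(6 + 93)) = 20 + 99/(4 + 93*(1 + 8556)*99) = 20 + 99/(4 + 93*8557*99) = 20 + 99/(4 + 78784299) = 20 + 99/78784303 = 1575686159/78784303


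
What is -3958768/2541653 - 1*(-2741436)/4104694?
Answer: -4640876111642/5216353909591 ≈ -0.88968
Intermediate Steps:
-3958768/2541653 - 1*(-2741436)/4104694 = -3958768*1/2541653 + 2741436*(1/4104694) = -3958768/2541653 + 1370718/2052347 = -4640876111642/5216353909591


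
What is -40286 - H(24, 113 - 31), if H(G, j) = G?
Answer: -40310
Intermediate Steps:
-40286 - H(24, 113 - 31) = -40286 - 1*24 = -40286 - 24 = -40310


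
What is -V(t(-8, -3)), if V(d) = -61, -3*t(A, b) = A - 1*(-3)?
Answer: 61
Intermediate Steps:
t(A, b) = -1 - A/3 (t(A, b) = -(A - 1*(-3))/3 = -(A + 3)/3 = -(3 + A)/3 = -1 - A/3)
-V(t(-8, -3)) = -1*(-61) = 61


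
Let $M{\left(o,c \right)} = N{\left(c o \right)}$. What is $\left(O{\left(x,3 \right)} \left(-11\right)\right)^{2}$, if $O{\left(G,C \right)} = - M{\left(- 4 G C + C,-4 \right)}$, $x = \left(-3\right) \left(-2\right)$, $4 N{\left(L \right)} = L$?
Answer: $576081$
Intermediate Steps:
$N{\left(L \right)} = \frac{L}{4}$
$x = 6$
$M{\left(o,c \right)} = \frac{c o}{4}$
$O{\left(G,C \right)} = C - 4 C G$ ($O{\left(G,C \right)} = - \frac{\left(-4\right) \left(- 4 G C + C\right)}{4} = - \frac{\left(-4\right) \left(- 4 C G + C\right)}{4} = - \frac{\left(-4\right) \left(C - 4 C G\right)}{4} = - (- C + 4 C G) = C - 4 C G$)
$\left(O{\left(x,3 \right)} \left(-11\right)\right)^{2} = \left(3 \left(1 - 24\right) \left(-11\right)\right)^{2} = \left(3 \left(-23\right) \left(-11\right)\right)^{2} = \left(\left(-69\right) \left(-11\right)\right)^{2} = 759^{2} = 576081$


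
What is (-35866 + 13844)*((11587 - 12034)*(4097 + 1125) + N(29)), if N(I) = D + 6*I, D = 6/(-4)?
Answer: 51400702353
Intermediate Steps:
D = -3/2 (D = 6*(-¼) = -3/2 ≈ -1.5000)
N(I) = -3/2 + 6*I
(-35866 + 13844)*((11587 - 12034)*(4097 + 1125) + N(29)) = (-35866 + 13844)*((11587 - 12034)*(4097 + 1125) + (-3/2 + 6*29)) = -22022*(-447*5222 + (-3/2 + 174)) = -22022*(-2334234 + 345/2) = -22022*(-4668123/2) = 51400702353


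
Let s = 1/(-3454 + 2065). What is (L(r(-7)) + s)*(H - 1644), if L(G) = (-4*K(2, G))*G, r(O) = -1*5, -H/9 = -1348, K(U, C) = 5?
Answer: 485590904/463 ≈ 1.0488e+6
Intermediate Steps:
H = 12132 (H = -9*(-1348) = 12132)
r(O) = -5
s = -1/1389 (s = 1/(-1389) = -1/1389 ≈ -0.00071994)
L(G) = -20*G (L(G) = (-4*5)*G = -20*G)
(L(r(-7)) + s)*(H - 1644) = (-20*(-5) - 1/1389)*(12132 - 1644) = (100 - 1/1389)*10488 = (138899/1389)*10488 = 485590904/463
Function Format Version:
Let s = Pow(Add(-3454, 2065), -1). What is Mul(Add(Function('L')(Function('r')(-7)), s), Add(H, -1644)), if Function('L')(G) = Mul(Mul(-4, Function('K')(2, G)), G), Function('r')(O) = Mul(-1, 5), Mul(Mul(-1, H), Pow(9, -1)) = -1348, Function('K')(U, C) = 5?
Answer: Rational(485590904, 463) ≈ 1.0488e+6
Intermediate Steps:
H = 12132 (H = Mul(-9, -1348) = 12132)
Function('r')(O) = -5
s = Rational(-1, 1389) (s = Pow(-1389, -1) = Rational(-1, 1389) ≈ -0.00071994)
Function('L')(G) = Mul(-20, G) (Function('L')(G) = Mul(Mul(-4, 5), G) = Mul(-20, G))
Mul(Add(Function('L')(Function('r')(-7)), s), Add(H, -1644)) = Mul(Add(Mul(-20, -5), Rational(-1, 1389)), Add(12132, -1644)) = Mul(Add(100, Rational(-1, 1389)), 10488) = Mul(Rational(138899, 1389), 10488) = Rational(485590904, 463)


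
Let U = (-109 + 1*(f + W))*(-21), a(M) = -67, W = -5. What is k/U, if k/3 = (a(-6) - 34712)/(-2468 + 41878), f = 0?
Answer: -11593/10483060 ≈ -0.0011059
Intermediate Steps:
k = -104337/39410 (k = 3*((-67 - 34712)/(-2468 + 41878)) = 3*(-34779/39410) = -104337/39410 ≈ -2.6475)
U = 2394 (U = (-109 + 1*(0 - 5))*(-21) = (-109 + 1*(-5))*(-21) = (-109 - 5)*(-21) = -114*(-21) = 2394)
k/U = -104337/39410/2394 = -104337/39410*1/2394 = -11593/10483060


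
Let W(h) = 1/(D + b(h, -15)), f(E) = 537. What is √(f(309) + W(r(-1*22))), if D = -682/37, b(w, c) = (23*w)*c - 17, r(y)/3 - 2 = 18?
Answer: √316085001458970/767211 ≈ 23.173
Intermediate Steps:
r(y) = 60 (r(y) = 6 + 3*18 = 6 + 54 = 60)
b(w, c) = -17 + 23*c*w (b(w, c) = 23*c*w - 17 = -17 + 23*c*w)
D = -682/37 (D = -682*1/37 = -682/37 ≈ -18.432)
W(h) = 1/(-1311/37 - 345*h) (W(h) = 1/(-682/37 + (-17 + 23*(-15)*h)) = 1/(-682/37 + (-17 - 345*h)) = 1/(-1311/37 - 345*h))
√(f(309) + W(r(-1*22))) = √(537 - 37/(1311 + 12765*60)) = √(537 - 37/(1311 + 765900)) = √(537 - 37/767211) = √(411992270/767211) = √316085001458970/767211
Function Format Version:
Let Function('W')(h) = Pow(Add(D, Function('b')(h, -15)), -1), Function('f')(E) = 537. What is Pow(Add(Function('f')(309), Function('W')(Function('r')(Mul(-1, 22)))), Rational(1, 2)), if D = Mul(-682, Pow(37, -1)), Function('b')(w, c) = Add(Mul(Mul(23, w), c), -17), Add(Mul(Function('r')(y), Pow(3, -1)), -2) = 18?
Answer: Mul(Rational(1, 767211), Pow(316085001458970, Rational(1, 2))) ≈ 23.173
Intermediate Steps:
Function('r')(y) = 60 (Function('r')(y) = Add(6, Mul(3, 18)) = Add(6, 54) = 60)
Function('b')(w, c) = Add(-17, Mul(23, c, w)) (Function('b')(w, c) = Add(Mul(23, c, w), -17) = Add(-17, Mul(23, c, w)))
D = Rational(-682, 37) (D = Mul(-682, Rational(1, 37)) = Rational(-682, 37) ≈ -18.432)
Function('W')(h) = Pow(Add(Rational(-1311, 37), Mul(-345, h)), -1) (Function('W')(h) = Pow(Add(Rational(-682, 37), Add(-17, Mul(23, -15, h))), -1) = Pow(Add(Rational(-682, 37), Add(-17, Mul(-345, h))), -1) = Pow(Add(Rational(-1311, 37), Mul(-345, h)), -1))
Pow(Add(Function('f')(309), Function('W')(Function('r')(Mul(-1, 22)))), Rational(1, 2)) = Pow(Add(537, Mul(-37, Pow(Add(1311, Mul(12765, 60)), -1))), Rational(1, 2)) = Pow(Add(537, Mul(-37, Pow(Add(1311, 765900), -1))), Rational(1, 2)) = Pow(Add(537, Mul(-37, Pow(767211, -1))), Rational(1, 2)) = Pow(Add(537, Mul(-37, Rational(1, 767211))), Rational(1, 2)) = Pow(Add(537, Rational(-37, 767211)), Rational(1, 2)) = Pow(Rational(411992270, 767211), Rational(1, 2)) = Mul(Rational(1, 767211), Pow(316085001458970, Rational(1, 2)))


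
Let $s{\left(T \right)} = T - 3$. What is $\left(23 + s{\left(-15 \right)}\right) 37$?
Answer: $185$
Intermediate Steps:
$s{\left(T \right)} = -3 + T$ ($s{\left(T \right)} = T - 3 = -3 + T$)
$\left(23 + s{\left(-15 \right)}\right) 37 = \left(23 - 18\right) 37 = 5 \cdot 37 = 185$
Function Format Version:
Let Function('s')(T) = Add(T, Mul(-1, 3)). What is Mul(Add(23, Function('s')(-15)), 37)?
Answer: 185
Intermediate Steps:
Function('s')(T) = Add(-3, T) (Function('s')(T) = Add(T, -3) = Add(-3, T))
Mul(Add(23, Function('s')(-15)), 37) = Mul(Add(23, Add(-3, -15)), 37) = Mul(Add(23, -18), 37) = Mul(5, 37) = 185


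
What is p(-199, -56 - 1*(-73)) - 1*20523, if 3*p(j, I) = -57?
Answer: -20542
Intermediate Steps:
p(j, I) = -19 (p(j, I) = (⅓)*(-57) = -19)
p(-199, -56 - 1*(-73)) - 1*20523 = -19 - 1*20523 = -19 - 20523 = -20542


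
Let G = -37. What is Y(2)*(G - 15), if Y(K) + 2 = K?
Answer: 0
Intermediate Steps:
Y(K) = -2 + K
Y(2)*(G - 15) = (-2 + 2)*(-37 - 15) = 0*(-52) = 0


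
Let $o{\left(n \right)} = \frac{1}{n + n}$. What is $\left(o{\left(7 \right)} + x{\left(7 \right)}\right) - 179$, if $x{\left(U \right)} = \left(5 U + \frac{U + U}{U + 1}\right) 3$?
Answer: $- \frac{1923}{28} \approx -68.679$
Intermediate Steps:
$o{\left(n \right)} = \frac{1}{2 n}$
$x{\left(U \right)} = 15 U + \frac{6 U}{1 + U}$ ($x{\left(U \right)} = \left(5 U + \frac{2 U}{1 + U}\right) 3 = 15 U + \frac{6 U}{1 + U}$)
$\left(o{\left(7 \right)} + x{\left(7 \right)}\right) - 179 = \left(\frac{1}{2 \cdot 7} + 3 \cdot 7 \frac{1}{1 + 7} \left(7 + 5 \cdot 7\right)\right) - 179 = \left(\frac{1}{2} \cdot \frac{1}{7} + 3 \cdot 7 \cdot \frac{1}{8} \left(7 + 35\right)\right) - 179 = \left(\frac{1}{14} + 3 \cdot 7 \cdot \frac{1}{8} \cdot 42\right) - 179 = \left(\frac{1}{14} + \frac{441}{4}\right) - 179 = \frac{3089}{28} - 179 = - \frac{1923}{28}$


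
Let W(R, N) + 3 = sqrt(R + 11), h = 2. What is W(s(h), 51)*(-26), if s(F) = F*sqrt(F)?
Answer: 78 - 26*sqrt(11 + 2*sqrt(2)) ≈ -18.685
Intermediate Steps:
s(F) = F**(3/2)
W(R, N) = -3 + sqrt(11 + R) (W(R, N) = -3 + sqrt(R + 11) = -3 + sqrt(11 + R))
W(s(h), 51)*(-26) = (-3 + sqrt(11 + 2**(3/2)))*(-26) = (-3 + sqrt(11 + 2*sqrt(2)))*(-26) = 78 - 26*sqrt(11 + 2*sqrt(2))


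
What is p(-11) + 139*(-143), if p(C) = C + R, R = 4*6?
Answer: -19864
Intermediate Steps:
R = 24
p(C) = 24 + C (p(C) = C + 24 = 24 + C)
p(-11) + 139*(-143) = (24 - 11) + 139*(-143) = 13 - 19877 = -19864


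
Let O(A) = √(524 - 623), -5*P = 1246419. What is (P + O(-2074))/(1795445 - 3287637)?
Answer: 1246419/7460960 - 3*I*√11/1492192 ≈ 0.16706 - 6.668e-6*I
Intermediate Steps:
P = -1246419/5 (P = -⅕*1246419 = -1246419/5 ≈ -2.4928e+5)
O(A) = 3*I*√11 (O(A) = √(-99) = 3*I*√11)
(P + O(-2074))/(1795445 - 3287637) = (-1246419/5 + 3*I*√11)/(1795445 - 3287637) = (-1246419/5 + 3*I*√11)/(-1492192) = (-1246419/5 + 3*I*√11)*(-1/1492192) = 1246419/7460960 - 3*I*√11/1492192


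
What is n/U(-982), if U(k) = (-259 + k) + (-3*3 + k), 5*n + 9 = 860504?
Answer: -172099/2232 ≈ -77.105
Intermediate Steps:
n = 172099 (n = -9/5 + (⅕)*860504 = -9/5 + 860504/5 = 172099)
U(k) = -268 + 2*k (U(k) = (-259 + k) + (-9 + k) = -268 + 2*k)
n/U(-982) = 172099/(-268 + 2*(-982)) = 172099/(-268 - 1964) = 172099/(-2232) = 172099*(-1/2232) = -172099/2232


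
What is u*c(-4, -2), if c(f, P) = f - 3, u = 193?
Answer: -1351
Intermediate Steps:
c(f, P) = -3 + f
u*c(-4, -2) = 193*(-3 - 4) = 193*(-7) = -1351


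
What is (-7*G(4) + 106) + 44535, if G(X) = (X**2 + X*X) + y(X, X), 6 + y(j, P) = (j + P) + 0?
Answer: 44403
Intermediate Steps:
y(j, P) = -6 + P + j (y(j, P) = -6 + ((j + P) + 0) = -6 + ((P + j) + 0) = -6 + (P + j) = -6 + P + j)
G(X) = -6 + 2*X + 2*X**2 (G(X) = (X**2 + X*X) + (-6 + X + X) = (X**2 + X**2) + (-6 + 2*X) = 2*X**2 + (-6 + 2*X) = -6 + 2*X + 2*X**2)
(-7*G(4) + 106) + 44535 = (-7*(-6 + 2*4 + 2*4**2) + 106) + 44535 = (-7*(-6 + 8 + 2*16) + 106) + 44535 = (-7*(-6 + 8 + 32) + 106) + 44535 = (-7*34 + 106) + 44535 = (-238 + 106) + 44535 = -132 + 44535 = 44403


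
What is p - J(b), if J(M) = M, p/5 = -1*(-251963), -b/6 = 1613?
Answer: 1269493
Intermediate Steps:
b = -9678 (b = -6*1613 = -9678)
p = 1259815 (p = 5*(-1*(-251963)) = 5*251963 = 1259815)
p - J(b) = 1259815 - 1*(-9678) = 1259815 + 9678 = 1269493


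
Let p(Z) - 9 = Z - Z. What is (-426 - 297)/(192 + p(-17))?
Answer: -241/67 ≈ -3.5970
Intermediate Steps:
p(Z) = 9 (p(Z) = 9 + (Z - Z) = 9 + 0 = 9)
(-426 - 297)/(192 + p(-17)) = (-426 - 297)/(192 + 9) = -723/201 = -723*1/201 = -241/67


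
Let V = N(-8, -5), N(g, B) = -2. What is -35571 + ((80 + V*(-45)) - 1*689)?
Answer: -36090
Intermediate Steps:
V = -2
-35571 + ((80 + V*(-45)) - 1*689) = -35571 + ((80 - 2*(-45)) - 1*689) = -35571 + ((80 + 90) - 689) = -35571 + (170 - 689) = -35571 - 519 = -36090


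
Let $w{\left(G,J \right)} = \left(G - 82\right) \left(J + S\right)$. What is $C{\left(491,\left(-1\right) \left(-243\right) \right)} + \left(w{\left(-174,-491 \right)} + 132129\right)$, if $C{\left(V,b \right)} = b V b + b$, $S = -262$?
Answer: $29318199$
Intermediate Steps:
$w{\left(G,J \right)} = \left(-262 + J\right) \left(-82 + G\right)$ ($w{\left(G,J \right)} = \left(G - 82\right) \left(J - 262\right) = \left(-82 + G\right) \left(-262 + J\right) = \left(-262 + J\right) \left(-82 + G\right)$)
$C{\left(V,b \right)} = b + V b^{2}$ ($C{\left(V,b \right)} = V b b + b = V b^{2} + b = b + V b^{2}$)
$C{\left(491,\left(-1\right) \left(-243\right) \right)} + \left(w{\left(-174,-491 \right)} + 132129\right) = \left(-1\right) \left(-243\right) \left(1 + 491 \left(\left(-1\right) \left(-243\right)\right)\right) + \left(\left(21484 - -45588 - -40262 - -85434\right) + 132129\right) = 243 \left(1 + 491 \cdot 243\right) + \left(\left(21484 + 45588 + 40262 + 85434\right) + 132129\right) = 243 \left(1 + 119313\right) + \left(192768 + 132129\right) = 243 \cdot 119314 + 324897 = 28993302 + 324897 = 29318199$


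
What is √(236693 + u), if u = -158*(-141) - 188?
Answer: √258783 ≈ 508.71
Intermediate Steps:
u = 22090 (u = 22278 - 188 = 22090)
√(236693 + u) = √(236693 + 22090) = √258783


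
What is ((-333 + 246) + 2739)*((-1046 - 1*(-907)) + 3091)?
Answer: 7828704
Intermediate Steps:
((-333 + 246) + 2739)*((-1046 - 1*(-907)) + 3091) = (-87 + 2739)*((-1046 + 907) + 3091) = 2652*(-139 + 3091) = 2652*2952 = 7828704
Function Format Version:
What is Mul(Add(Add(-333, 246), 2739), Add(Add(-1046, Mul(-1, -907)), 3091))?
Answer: 7828704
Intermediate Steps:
Mul(Add(Add(-333, 246), 2739), Add(Add(-1046, Mul(-1, -907)), 3091)) = Mul(Add(-87, 2739), Add(Add(-1046, 907), 3091)) = Mul(2652, Add(-139, 3091)) = Mul(2652, 2952) = 7828704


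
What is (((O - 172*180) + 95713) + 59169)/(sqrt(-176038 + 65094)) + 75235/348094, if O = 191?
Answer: 75235/348094 - 124113*I*sqrt(6934)/27736 ≈ 0.21613 - 372.62*I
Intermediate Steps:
(((O - 172*180) + 95713) + 59169)/(sqrt(-176038 + 65094)) + 75235/348094 = (((191 - 172*180) + 95713) + 59169)/(sqrt(-176038 + 65094)) + 75235/348094 = (((191 - 30960) + 95713) + 59169)/(sqrt(-110944)) + 75235*(1/348094) = ((-30769 + 95713) + 59169)/((4*I*sqrt(6934))) + 75235/348094 = (64944 + 59169)*(-I*sqrt(6934)/27736) + 75235/348094 = 124113*(-I*sqrt(6934)/27736) + 75235/348094 = -124113*I*sqrt(6934)/27736 + 75235/348094 = 75235/348094 - 124113*I*sqrt(6934)/27736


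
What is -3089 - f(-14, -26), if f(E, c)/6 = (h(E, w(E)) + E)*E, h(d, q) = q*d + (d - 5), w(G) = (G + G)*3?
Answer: 92923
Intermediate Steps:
w(G) = 6*G (w(G) = (2*G)*3 = 6*G)
h(d, q) = -5 + d + d*q (h(d, q) = d*q + (-5 + d) = -5 + d + d*q)
f(E, c) = 6*E*(-5 + 2*E + 6*E²) (f(E, c) = 6*(((-5 + E + E*(6*E)) + E)*E) = 6*(((-5 + E + 6*E²) + E)*E) = 6*((-5 + 2*E + 6*E²)*E) = 6*(E*(-5 + 2*E + 6*E²)) = 6*E*(-5 + 2*E + 6*E²))
-3089 - f(-14, -26) = -3089 - 6*(-14)*(-5 + 2*(-14) + 6*(-14)²) = -3089 - 6*(-14)*(-5 - 28 + 6*196) = -3089 - 6*(-14)*(-5 - 28 + 1176) = -3089 - 6*(-14)*1143 = -3089 - 1*(-96012) = -3089 + 96012 = 92923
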